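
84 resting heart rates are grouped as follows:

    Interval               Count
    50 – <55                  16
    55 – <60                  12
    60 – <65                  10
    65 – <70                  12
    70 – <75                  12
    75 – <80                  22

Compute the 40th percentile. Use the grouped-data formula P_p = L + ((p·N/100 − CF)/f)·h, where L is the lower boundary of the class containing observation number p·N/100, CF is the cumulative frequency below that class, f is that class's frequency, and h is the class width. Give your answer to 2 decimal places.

62.80

N = 84; target position k = 40/100 · 84 = 33.6.
Cumulative frequencies: 16, 28, 38, 50, 62, 84.
Observation 33.6 falls in the class 60 – <65.
L = 60, CF = 28, f = 10, h = 5.
P40 = 60 + ((33.6 − 28)/10)·5 = 60 + 2.8 = 62.8.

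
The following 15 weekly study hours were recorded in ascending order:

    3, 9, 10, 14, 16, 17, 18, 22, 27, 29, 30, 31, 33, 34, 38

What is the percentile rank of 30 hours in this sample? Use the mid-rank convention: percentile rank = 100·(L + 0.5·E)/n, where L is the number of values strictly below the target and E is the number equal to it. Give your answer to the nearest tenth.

Count below 30: L = 10; count equal: E = 1; n = 15.
Percentile rank = 100·(10 + 0.5·1)/15 = 100·10.5/15 = 70.

70.0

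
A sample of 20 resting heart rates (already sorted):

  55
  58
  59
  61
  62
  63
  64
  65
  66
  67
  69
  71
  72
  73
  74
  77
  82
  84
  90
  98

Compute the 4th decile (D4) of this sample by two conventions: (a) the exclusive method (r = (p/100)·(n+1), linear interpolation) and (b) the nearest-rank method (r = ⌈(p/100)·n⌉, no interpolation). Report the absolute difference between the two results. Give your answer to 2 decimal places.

0.40

n = 20.
(a) r = 8.4; between ranks 8 (65) and 9 (66): 65.4.
(b) the nearest-rank method: rank 8 → 65.
|65.4 − 65| = 0.4.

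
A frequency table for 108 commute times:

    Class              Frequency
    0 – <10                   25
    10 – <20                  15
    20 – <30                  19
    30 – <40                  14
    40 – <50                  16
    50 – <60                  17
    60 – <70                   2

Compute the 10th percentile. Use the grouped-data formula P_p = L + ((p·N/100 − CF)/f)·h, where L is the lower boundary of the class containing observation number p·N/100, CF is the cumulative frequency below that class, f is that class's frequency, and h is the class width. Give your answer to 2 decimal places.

4.32

N = 108; target position k = 10/100 · 108 = 10.8.
Cumulative frequencies: 25, 40, 59, 73, 89, 106, 108.
Observation 10.8 falls in the class 0 – <10.
L = 0, CF = 0, f = 25, h = 10.
P10 = 0 + ((10.8 − 0)/25)·10 = 0 + 4.32 = 4.32.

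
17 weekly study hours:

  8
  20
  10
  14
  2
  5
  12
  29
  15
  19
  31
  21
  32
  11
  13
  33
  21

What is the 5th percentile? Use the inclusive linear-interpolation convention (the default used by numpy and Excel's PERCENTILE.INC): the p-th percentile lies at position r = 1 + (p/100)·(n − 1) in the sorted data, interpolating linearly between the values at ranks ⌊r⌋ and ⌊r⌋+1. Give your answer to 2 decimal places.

Sorted: 2, 5, 8, 10, 11, 12, 13, 14, 15, 19, 20, 21, 21, 29, 31, 32, 33.
n = 17.
r = 1 + (5/100)·(17 − 1) = 1 + 0.8 = 1.8.
Rank 1 is 2 and rank 2 is 5.
Interpolate: 2 + 0.8·(5 − 2) = 2 + 0.8·3 = 4.4.

4.40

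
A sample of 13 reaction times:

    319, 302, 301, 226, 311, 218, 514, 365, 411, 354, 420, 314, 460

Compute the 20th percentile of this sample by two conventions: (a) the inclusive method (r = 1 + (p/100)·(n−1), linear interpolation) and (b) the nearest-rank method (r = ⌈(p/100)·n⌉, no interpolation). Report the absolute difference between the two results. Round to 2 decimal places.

0.40

Sorted: 218, 226, 301, 302, 311, 314, 319, 354, 365, 411, 420, 460, 514.
n = 13.
(a) r = 3.4; between ranks 3 (301) and 4 (302): 301.4.
(b) the nearest-rank method: rank 3 → 301.
|301.4 − 301| = 0.4.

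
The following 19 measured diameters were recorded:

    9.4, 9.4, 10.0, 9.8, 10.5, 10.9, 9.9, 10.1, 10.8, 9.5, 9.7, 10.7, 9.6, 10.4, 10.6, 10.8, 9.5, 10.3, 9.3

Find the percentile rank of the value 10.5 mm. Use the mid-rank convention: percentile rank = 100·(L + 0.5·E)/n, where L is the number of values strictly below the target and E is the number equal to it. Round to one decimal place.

71.1

Sorted: 9.3, 9.4, 9.4, 9.5, 9.5, 9.6, 9.7, 9.8, 9.9, 10.0, 10.1, 10.3, 10.4, 10.5, 10.6, 10.7, 10.8, 10.8, 10.9.
Count below 10.5: L = 13; count equal: E = 1; n = 19.
Percentile rank = 100·(13 + 0.5·1)/19 = 100·13.5/19 = 71.05.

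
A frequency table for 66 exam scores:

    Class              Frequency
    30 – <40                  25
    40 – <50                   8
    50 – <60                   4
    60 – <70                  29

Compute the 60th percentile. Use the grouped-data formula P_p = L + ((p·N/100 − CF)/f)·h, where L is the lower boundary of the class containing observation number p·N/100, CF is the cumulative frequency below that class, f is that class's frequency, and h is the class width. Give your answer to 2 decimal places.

60.90

N = 66; target position k = 60/100 · 66 = 39.6.
Cumulative frequencies: 25, 33, 37, 66.
Observation 39.6 falls in the class 60 – <70.
L = 60, CF = 37, f = 29, h = 10.
P60 = 60 + ((39.6 − 37)/29)·10 = 60 + 0.896552 = 60.8966.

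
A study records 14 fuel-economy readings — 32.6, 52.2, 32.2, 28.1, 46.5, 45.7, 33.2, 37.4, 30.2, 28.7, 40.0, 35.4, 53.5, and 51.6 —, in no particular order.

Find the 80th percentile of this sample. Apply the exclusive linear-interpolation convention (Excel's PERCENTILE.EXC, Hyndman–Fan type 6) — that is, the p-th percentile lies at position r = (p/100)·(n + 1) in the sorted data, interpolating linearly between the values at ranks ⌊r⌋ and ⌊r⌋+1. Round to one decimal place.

51.6

Sorted: 28.1, 28.7, 30.2, 32.2, 32.6, 33.2, 35.4, 37.4, 40.0, 45.7, 46.5, 51.6, 52.2, 53.5.
n = 14.
r = (80/100)·(14 + 1) = 12.
r is an integer, so P80 is the value at rank 12: 51.6.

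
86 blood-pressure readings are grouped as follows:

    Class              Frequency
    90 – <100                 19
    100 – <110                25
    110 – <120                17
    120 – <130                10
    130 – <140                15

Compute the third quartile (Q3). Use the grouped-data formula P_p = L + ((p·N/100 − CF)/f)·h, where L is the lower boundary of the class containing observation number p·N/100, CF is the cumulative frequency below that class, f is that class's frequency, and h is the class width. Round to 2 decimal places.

123.50

N = 86; target position k = 75/100 · 86 = 64.5.
Cumulative frequencies: 19, 44, 61, 71, 86.
Observation 64.5 falls in the class 120 – <130.
L = 120, CF = 61, f = 10, h = 10.
P75 = 120 + ((64.5 − 61)/10)·10 = 120 + 3.5 = 123.5.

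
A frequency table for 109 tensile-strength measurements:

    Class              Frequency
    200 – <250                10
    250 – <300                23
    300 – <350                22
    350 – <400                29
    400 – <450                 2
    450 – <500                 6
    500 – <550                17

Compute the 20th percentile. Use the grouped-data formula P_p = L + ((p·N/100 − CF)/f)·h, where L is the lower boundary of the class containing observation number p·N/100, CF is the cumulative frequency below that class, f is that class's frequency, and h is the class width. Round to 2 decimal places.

N = 109; target position k = 20/100 · 109 = 21.8.
Cumulative frequencies: 10, 33, 55, 84, 86, 92, 109.
Observation 21.8 falls in the class 250 – <300.
L = 250, CF = 10, f = 23, h = 50.
P20 = 250 + ((21.8 − 10)/23)·50 = 250 + 25.6522 = 275.652.

275.65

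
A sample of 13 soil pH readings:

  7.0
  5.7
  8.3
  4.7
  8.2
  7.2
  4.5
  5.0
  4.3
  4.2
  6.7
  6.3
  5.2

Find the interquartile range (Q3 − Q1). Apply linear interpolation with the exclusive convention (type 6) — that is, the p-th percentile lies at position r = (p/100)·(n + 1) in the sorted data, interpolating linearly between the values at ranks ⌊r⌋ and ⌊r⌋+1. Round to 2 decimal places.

2.50

Sorted: 4.2, 4.3, 4.5, 4.7, 5.0, 5.2, 5.7, 6.3, 6.7, 7.0, 7.2, 8.2, 8.3.
n = 13.
P25: r = 3.5; ranks 3–4 are 4.5, 4.7; interpolating gives 4.6.
P75: r = 10.5; ranks 10–11 are 7.0, 7.2; interpolating gives 7.1.
Difference: 7.1 − 4.6 = 2.5.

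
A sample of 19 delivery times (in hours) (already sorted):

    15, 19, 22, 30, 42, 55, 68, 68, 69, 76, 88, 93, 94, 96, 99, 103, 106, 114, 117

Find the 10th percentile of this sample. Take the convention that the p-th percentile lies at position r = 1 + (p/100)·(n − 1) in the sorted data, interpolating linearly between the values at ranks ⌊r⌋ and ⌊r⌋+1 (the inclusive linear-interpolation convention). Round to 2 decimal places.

n = 19.
r = 1 + (10/100)·(19 − 1) = 1 + 1.8 = 2.8.
Rank 2 is 19 and rank 3 is 22.
Interpolate: 19 + 0.8·(22 − 19) = 19 + 0.8·3 = 21.4.

21.40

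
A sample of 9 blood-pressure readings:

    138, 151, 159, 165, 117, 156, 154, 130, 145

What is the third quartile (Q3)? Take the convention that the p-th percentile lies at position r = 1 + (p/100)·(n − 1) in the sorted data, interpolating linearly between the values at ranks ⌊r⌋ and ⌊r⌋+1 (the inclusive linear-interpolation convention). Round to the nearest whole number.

156

Sorted: 117, 130, 138, 145, 151, 154, 156, 159, 165.
n = 9.
r = 1 + (75/100)·(9 − 1) = 1 + 6 = 7.
r is an integer, so P75 is the value at rank 7: 156.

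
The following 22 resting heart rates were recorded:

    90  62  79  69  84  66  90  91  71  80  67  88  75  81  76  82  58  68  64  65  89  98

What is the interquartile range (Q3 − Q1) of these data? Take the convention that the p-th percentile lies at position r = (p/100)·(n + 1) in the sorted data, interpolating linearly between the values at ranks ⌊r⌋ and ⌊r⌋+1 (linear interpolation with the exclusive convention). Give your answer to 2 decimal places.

21.50

Sorted: 58, 62, 64, 65, 66, 67, 68, 69, 71, 75, 76, 79, 80, 81, 82, 84, 88, 89, 90, 90, 91, 98.
n = 22.
P25: r = 5.75; ranks 5–6 are 66, 67; interpolating gives 66.75.
P75: r = 17.25; ranks 17–18 are 88, 89; interpolating gives 88.25.
Difference: 88.25 − 66.75 = 21.5.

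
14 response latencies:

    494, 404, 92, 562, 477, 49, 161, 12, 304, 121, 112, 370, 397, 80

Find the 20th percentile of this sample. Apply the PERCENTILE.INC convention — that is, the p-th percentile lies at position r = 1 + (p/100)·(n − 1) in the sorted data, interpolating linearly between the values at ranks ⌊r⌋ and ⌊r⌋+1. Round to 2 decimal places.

87.20

Sorted: 12, 49, 80, 92, 112, 121, 161, 304, 370, 397, 404, 477, 494, 562.
n = 14.
r = 1 + (20/100)·(14 − 1) = 1 + 2.6 = 3.6.
Rank 3 is 80 and rank 4 is 92.
Interpolate: 80 + 0.6·(92 − 80) = 80 + 0.6·12 = 87.2.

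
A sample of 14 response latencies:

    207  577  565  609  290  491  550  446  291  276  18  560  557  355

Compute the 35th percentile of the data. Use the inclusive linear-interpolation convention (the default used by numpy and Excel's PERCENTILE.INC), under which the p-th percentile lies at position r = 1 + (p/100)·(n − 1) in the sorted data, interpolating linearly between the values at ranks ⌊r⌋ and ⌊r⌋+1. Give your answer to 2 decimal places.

326.20

Sorted: 18, 207, 276, 290, 291, 355, 446, 491, 550, 557, 560, 565, 577, 609.
n = 14.
r = 1 + (35/100)·(14 − 1) = 1 + 4.55 = 5.55.
Rank 5 is 291 and rank 6 is 355.
Interpolate: 291 + 0.55·(355 − 291) = 291 + 0.55·64 = 326.2.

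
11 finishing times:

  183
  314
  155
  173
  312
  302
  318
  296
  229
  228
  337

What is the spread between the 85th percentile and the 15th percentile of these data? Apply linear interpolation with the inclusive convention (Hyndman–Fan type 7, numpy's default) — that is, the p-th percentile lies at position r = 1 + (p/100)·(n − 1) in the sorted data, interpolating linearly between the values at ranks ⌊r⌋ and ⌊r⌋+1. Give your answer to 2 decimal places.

Sorted: 155, 173, 183, 228, 229, 296, 302, 312, 314, 318, 337.
n = 11.
P15: r = 2.5; ranks 2–3 are 173, 183; interpolating gives 178.
P85: r = 9.5; ranks 9–10 are 314, 318; interpolating gives 316.
Difference: 316 − 178 = 138.

138.00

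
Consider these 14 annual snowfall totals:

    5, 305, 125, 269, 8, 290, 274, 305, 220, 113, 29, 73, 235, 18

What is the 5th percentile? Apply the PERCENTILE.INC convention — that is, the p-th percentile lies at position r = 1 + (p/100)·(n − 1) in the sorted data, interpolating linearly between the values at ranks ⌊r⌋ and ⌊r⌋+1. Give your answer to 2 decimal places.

Sorted: 5, 8, 18, 29, 73, 113, 125, 220, 235, 269, 274, 290, 305, 305.
n = 14.
r = 1 + (5/100)·(14 − 1) = 1 + 0.65 = 1.65.
Rank 1 is 5 and rank 2 is 8.
Interpolate: 5 + 0.65·(8 − 5) = 5 + 0.65·3 = 6.95.

6.95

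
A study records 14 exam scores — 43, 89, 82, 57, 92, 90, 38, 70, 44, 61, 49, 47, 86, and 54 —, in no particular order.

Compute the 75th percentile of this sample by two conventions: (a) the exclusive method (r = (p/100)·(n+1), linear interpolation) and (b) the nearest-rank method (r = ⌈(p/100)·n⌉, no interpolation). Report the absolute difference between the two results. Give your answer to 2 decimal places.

0.75

Sorted: 38, 43, 44, 47, 49, 54, 57, 61, 70, 82, 86, 89, 90, 92.
n = 14.
(a) r = 11.25; between ranks 11 (86) and 12 (89): 86.75.
(b) the nearest-rank method: rank 11 → 86.
|86.75 − 86| = 0.75.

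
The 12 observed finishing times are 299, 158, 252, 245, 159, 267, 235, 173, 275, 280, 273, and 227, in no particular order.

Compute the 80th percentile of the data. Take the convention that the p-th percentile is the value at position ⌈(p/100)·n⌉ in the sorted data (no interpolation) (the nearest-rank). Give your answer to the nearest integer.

275

Sorted: 158, 159, 173, 227, 235, 245, 252, 267, 273, 275, 280, 299.
n = 12.
Position = ⌈80/100 · 12⌉ = ⌈9.6⌉ = 10.
The value at rank 10 is 275.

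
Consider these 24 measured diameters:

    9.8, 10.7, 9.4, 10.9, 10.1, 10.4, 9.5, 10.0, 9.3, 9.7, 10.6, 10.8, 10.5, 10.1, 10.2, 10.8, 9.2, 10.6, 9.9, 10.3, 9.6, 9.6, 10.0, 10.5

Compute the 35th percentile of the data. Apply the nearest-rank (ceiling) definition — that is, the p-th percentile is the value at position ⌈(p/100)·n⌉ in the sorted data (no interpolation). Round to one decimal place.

Sorted: 9.2, 9.3, 9.4, 9.5, 9.6, 9.6, 9.7, 9.8, 9.9, 10.0, 10.0, 10.1, 10.1, 10.2, 10.3, 10.4, 10.5, 10.5, 10.6, 10.6, 10.7, 10.8, 10.8, 10.9.
n = 24.
Position = ⌈35/100 · 24⌉ = ⌈8.4⌉ = 9.
The value at rank 9 is 9.9.

9.9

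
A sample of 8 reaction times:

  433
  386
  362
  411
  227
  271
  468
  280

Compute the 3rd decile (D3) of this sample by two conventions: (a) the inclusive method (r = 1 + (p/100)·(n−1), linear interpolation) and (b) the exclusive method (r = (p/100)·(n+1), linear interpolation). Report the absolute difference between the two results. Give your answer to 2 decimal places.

10.90

Sorted: 227, 271, 280, 362, 386, 411, 433, 468.
n = 8.
(a) r = 3.1; between ranks 3 (280) and 4 (362): 288.2.
(b) r = 2.7; between ranks 2 (271) and 3 (280): 277.3.
|288.2 − 277.3| = 10.9.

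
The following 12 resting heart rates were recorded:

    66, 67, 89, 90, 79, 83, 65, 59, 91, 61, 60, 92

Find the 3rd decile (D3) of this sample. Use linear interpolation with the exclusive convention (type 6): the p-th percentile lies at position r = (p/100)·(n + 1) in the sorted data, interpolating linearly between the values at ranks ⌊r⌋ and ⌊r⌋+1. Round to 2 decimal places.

Sorted: 59, 60, 61, 65, 66, 67, 79, 83, 89, 90, 91, 92.
n = 12.
r = (30/100)·(12 + 1) = 3.9.
Rank 3 is 61 and rank 4 is 65.
Interpolate: 61 + 0.9·(65 − 61) = 61 + 0.9·4 = 64.6.

64.60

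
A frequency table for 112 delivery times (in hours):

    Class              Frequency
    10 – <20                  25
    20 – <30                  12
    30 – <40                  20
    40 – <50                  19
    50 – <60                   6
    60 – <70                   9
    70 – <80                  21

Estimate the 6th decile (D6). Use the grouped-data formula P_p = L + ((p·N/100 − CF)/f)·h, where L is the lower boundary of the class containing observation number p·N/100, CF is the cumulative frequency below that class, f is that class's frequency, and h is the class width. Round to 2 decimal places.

N = 112; target position k = 60/100 · 112 = 67.2.
Cumulative frequencies: 25, 37, 57, 76, 82, 91, 112.
Observation 67.2 falls in the class 40 – <50.
L = 40, CF = 57, f = 19, h = 10.
P60 = 40 + ((67.2 − 57)/19)·10 = 40 + 5.36842 = 45.3684.

45.37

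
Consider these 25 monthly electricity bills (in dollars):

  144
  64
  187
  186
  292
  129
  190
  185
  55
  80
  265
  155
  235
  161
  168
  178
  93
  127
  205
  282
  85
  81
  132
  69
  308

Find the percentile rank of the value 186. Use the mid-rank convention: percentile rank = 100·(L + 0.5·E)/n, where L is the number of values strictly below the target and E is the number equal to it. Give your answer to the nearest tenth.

Sorted: 55, 64, 69, 80, 81, 85, 93, 127, 129, 132, 144, 155, 161, 168, 178, 185, 186, 187, 190, 205, 235, 265, 282, 292, 308.
Count below 186: L = 16; count equal: E = 1; n = 25.
Percentile rank = 100·(16 + 0.5·1)/25 = 100·16.5/25 = 66.

66.0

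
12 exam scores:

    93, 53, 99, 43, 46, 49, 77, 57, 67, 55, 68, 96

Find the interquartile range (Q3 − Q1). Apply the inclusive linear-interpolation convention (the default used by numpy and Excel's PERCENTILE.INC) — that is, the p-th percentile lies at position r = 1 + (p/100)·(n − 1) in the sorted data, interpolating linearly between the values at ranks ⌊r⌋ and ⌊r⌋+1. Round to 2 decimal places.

Sorted: 43, 46, 49, 53, 55, 57, 67, 68, 77, 93, 96, 99.
n = 12.
P25: r = 3.75; ranks 3–4 are 49, 53; interpolating gives 52.
P75: r = 9.25; ranks 9–10 are 77, 93; interpolating gives 81.
Difference: 81 − 52 = 29.

29.00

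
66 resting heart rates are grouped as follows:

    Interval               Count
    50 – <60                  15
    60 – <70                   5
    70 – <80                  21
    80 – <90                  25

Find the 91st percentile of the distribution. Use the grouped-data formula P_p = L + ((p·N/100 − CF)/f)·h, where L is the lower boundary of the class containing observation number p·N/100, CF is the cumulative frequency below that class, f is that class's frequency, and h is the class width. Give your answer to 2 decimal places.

87.62

N = 66; target position k = 91/100 · 66 = 60.06.
Cumulative frequencies: 15, 20, 41, 66.
Observation 60.06 falls in the class 80 – <90.
L = 80, CF = 41, f = 25, h = 10.
P91 = 80 + ((60.06 − 41)/25)·10 = 80 + 7.624 = 87.624.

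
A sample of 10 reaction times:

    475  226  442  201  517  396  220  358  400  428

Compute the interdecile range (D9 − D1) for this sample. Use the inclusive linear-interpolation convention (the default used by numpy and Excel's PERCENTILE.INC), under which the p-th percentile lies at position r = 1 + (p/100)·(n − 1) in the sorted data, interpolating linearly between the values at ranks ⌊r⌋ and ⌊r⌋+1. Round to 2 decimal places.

Sorted: 201, 220, 226, 358, 396, 400, 428, 442, 475, 517.
n = 10.
P10: r = 1.9; ranks 1–2 are 201, 220; interpolating gives 218.1.
P90: r = 9.1; ranks 9–10 are 475, 517; interpolating gives 479.2.
Difference: 479.2 − 218.1 = 261.1.

261.10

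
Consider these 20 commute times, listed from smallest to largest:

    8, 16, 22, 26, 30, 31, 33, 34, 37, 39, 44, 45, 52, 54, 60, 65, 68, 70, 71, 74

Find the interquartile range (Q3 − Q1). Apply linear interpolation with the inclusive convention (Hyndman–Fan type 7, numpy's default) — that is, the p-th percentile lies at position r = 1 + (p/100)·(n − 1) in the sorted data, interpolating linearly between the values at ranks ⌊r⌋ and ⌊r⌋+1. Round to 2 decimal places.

30.50

n = 20.
P25: r = 5.75; ranks 5–6 are 30, 31; interpolating gives 30.75.
P75: r = 15.25; ranks 15–16 are 60, 65; interpolating gives 61.25.
Difference: 61.25 − 30.75 = 30.5.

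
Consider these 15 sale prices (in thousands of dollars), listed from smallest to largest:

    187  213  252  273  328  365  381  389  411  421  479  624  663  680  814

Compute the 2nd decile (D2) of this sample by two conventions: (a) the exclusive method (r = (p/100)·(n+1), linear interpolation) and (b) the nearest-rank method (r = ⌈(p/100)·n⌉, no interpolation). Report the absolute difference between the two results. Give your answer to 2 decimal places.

4.20

n = 15.
(a) r = 3.2; between ranks 3 (252) and 4 (273): 256.2.
(b) the nearest-rank method: rank 3 → 252.
|256.2 − 252| = 4.2.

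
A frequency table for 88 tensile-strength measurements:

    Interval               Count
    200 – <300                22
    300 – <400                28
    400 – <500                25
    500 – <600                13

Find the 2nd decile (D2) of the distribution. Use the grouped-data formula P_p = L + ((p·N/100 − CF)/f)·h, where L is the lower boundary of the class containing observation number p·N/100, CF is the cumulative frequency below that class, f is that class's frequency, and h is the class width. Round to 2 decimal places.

280.00

N = 88; target position k = 20/100 · 88 = 17.6.
Cumulative frequencies: 22, 50, 75, 88.
Observation 17.6 falls in the class 200 – <300.
L = 200, CF = 0, f = 22, h = 100.
P20 = 200 + ((17.6 − 0)/22)·100 = 200 + 80 = 280.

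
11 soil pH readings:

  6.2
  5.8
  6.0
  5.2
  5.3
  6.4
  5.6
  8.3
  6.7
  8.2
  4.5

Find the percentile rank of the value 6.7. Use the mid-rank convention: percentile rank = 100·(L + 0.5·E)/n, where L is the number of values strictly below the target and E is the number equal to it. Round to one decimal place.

77.3

Sorted: 4.5, 5.2, 5.3, 5.6, 5.8, 6.0, 6.2, 6.4, 6.7, 8.2, 8.3.
Count below 6.7: L = 8; count equal: E = 1; n = 11.
Percentile rank = 100·(8 + 0.5·1)/11 = 100·8.5/11 = 77.27.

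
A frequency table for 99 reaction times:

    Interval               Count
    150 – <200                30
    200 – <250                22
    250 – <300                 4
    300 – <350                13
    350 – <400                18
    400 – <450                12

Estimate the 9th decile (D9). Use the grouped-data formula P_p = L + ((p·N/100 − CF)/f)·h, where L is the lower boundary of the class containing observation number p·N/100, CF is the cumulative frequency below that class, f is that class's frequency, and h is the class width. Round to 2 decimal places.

408.75

N = 99; target position k = 90/100 · 99 = 89.1.
Cumulative frequencies: 30, 52, 56, 69, 87, 99.
Observation 89.1 falls in the class 400 – <450.
L = 400, CF = 87, f = 12, h = 50.
P90 = 400 + ((89.1 − 87)/12)·50 = 400 + 8.75 = 408.75.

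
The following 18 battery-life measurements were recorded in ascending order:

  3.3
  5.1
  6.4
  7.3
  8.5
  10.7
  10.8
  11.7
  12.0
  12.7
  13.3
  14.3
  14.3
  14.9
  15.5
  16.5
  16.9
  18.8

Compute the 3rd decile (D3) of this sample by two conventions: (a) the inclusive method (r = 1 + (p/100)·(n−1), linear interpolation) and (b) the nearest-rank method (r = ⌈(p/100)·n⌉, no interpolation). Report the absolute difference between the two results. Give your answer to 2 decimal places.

0.01

n = 18.
(a) r = 6.1; between ranks 6 (10.7) and 7 (10.8): 10.71.
(b) the nearest-rank method: rank 6 → 10.7.
|10.71 − 10.7| = 0.01.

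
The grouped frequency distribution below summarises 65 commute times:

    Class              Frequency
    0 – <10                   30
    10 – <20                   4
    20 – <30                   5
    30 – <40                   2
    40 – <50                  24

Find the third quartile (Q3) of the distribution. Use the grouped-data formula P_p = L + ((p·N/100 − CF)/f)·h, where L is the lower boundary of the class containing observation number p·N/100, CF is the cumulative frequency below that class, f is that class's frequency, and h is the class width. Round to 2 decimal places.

43.23

N = 65; target position k = 75/100 · 65 = 48.75.
Cumulative frequencies: 30, 34, 39, 41, 65.
Observation 48.75 falls in the class 40 – <50.
L = 40, CF = 41, f = 24, h = 10.
P75 = 40 + ((48.75 − 41)/24)·10 = 40 + 3.22917 = 43.2292.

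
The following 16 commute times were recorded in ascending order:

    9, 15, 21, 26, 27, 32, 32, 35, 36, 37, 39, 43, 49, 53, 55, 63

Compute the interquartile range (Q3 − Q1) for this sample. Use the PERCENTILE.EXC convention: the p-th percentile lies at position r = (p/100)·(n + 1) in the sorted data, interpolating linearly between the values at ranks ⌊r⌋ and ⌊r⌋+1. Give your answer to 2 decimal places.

21.25

n = 16.
P25: r = 4.25; ranks 4–5 are 26, 27; interpolating gives 26.25.
P75: r = 12.75; ranks 12–13 are 43, 49; interpolating gives 47.5.
Difference: 47.5 − 26.25 = 21.25.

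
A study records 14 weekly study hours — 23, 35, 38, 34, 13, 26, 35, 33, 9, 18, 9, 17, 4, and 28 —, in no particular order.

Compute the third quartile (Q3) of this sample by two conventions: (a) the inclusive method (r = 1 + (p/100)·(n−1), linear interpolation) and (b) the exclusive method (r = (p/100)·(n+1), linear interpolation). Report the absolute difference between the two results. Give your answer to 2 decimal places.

0.50

Sorted: 4, 9, 9, 13, 17, 18, 23, 26, 28, 33, 34, 35, 35, 38.
n = 14.
(a) r = 10.75; between ranks 10 (33) and 11 (34): 33.75.
(b) r = 11.25; between ranks 11 (34) and 12 (35): 34.25.
|33.75 − 34.25| = 0.5.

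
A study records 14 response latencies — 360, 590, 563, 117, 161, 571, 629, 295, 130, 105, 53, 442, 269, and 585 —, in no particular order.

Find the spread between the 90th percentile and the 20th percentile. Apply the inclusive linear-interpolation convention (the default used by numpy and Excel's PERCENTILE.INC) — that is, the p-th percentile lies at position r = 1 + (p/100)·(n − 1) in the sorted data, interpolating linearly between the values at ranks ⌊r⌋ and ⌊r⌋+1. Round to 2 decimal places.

463.70

Sorted: 53, 105, 117, 130, 161, 269, 295, 360, 442, 563, 571, 585, 590, 629.
n = 14.
P20: r = 3.6; ranks 3–4 are 117, 130; interpolating gives 124.8.
P90: r = 12.7; ranks 12–13 are 585, 590; interpolating gives 588.5.
Difference: 588.5 − 124.8 = 463.7.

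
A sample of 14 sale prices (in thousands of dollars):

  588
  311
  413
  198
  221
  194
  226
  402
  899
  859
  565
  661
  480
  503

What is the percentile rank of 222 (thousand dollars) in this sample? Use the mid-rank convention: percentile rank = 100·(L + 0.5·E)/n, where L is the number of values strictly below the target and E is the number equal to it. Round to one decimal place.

Sorted: 194, 198, 221, 226, 311, 402, 413, 480, 503, 565, 588, 661, 859, 899.
Count below 222: L = 3; count equal: E = 0; n = 14.
Percentile rank = 100·(3 + 0.5·0)/14 = 100·3/14 = 21.43.

21.4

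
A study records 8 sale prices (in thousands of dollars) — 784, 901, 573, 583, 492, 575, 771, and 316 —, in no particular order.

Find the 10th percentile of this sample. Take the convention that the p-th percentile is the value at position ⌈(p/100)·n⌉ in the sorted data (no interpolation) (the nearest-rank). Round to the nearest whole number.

Sorted: 316, 492, 573, 575, 583, 771, 784, 901.
n = 8.
Position = ⌈10/100 · 8⌉ = ⌈0.8⌉ = 1.
The value at rank 1 is 316.

316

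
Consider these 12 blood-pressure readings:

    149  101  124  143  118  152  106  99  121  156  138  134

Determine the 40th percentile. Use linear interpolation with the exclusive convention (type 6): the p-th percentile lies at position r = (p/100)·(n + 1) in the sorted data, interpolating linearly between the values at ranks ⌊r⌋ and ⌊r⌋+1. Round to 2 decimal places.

Sorted: 99, 101, 106, 118, 121, 124, 134, 138, 143, 149, 152, 156.
n = 12.
r = (40/100)·(12 + 1) = 5.2.
Rank 5 is 121 and rank 6 is 124.
Interpolate: 121 + 0.2·(124 − 121) = 121 + 0.2·3 = 121.6.

121.60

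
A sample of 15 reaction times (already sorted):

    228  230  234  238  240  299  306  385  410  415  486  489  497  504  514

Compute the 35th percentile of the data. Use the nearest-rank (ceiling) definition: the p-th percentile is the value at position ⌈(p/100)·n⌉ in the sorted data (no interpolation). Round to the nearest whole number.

299

n = 15.
Position = ⌈35/100 · 15⌉ = ⌈5.25⌉ = 6.
The value at rank 6 is 299.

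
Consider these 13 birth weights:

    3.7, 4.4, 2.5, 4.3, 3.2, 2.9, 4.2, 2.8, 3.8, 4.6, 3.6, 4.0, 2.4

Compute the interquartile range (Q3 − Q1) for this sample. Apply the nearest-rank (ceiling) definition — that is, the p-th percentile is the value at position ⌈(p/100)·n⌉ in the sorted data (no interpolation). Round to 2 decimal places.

Sorted: 2.4, 2.5, 2.8, 2.9, 3.2, 3.6, 3.7, 3.8, 4.0, 4.2, 4.3, 4.4, 4.6.
n = 13.
P25: rank ⌈25/100·13⌉ = 4 → 2.9.
P75: rank ⌈75/100·13⌉ = 10 → 4.2.
Difference: 4.2 − 2.9 = 1.3.

1.30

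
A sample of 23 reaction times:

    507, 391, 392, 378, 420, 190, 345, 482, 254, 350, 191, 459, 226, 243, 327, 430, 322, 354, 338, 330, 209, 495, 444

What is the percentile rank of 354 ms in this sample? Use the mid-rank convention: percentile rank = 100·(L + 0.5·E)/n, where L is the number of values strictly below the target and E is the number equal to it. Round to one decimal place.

54.3

Sorted: 190, 191, 209, 226, 243, 254, 322, 327, 330, 338, 345, 350, 354, 378, 391, 392, 420, 430, 444, 459, 482, 495, 507.
Count below 354: L = 12; count equal: E = 1; n = 23.
Percentile rank = 100·(12 + 0.5·1)/23 = 100·12.5/23 = 54.35.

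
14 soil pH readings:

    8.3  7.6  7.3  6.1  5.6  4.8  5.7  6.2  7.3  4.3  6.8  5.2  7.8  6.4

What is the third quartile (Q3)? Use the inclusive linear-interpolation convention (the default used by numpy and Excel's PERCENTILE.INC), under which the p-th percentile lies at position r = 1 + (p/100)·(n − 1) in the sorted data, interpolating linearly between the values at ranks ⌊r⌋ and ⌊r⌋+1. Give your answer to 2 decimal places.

Sorted: 4.3, 4.8, 5.2, 5.6, 5.7, 6.1, 6.2, 6.4, 6.8, 7.3, 7.3, 7.6, 7.8, 8.3.
n = 14.
r = 1 + (75/100)·(14 − 1) = 1 + 9.75 = 10.75.
Rank 10 is 7.3 and rank 11 is 7.3.
Interpolate: 7.3 + 0.75·(7.3 − 7.3) = 7.3 + 0.75·0 = 7.3.

7.30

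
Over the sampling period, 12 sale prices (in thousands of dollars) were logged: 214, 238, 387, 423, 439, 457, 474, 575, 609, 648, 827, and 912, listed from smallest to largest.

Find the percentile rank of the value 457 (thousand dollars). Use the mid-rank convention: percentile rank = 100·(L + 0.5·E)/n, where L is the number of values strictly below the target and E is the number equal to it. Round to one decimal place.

Count below 457: L = 5; count equal: E = 1; n = 12.
Percentile rank = 100·(5 + 0.5·1)/12 = 100·5.5/12 = 45.83.

45.8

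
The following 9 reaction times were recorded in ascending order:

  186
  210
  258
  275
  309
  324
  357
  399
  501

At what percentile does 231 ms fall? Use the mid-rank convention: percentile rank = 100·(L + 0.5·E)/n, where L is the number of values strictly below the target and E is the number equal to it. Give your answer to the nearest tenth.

22.2

Count below 231: L = 2; count equal: E = 0; n = 9.
Percentile rank = 100·(2 + 0.5·0)/9 = 100·2/9 = 22.22.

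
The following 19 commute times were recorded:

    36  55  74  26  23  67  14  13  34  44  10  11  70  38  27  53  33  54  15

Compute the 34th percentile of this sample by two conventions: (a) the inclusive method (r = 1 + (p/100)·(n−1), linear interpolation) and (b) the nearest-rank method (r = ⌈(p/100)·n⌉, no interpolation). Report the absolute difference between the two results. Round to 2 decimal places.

Sorted: 10, 11, 13, 14, 15, 23, 26, 27, 33, 34, 36, 38, 44, 53, 54, 55, 67, 70, 74.
n = 19.
(a) r = 7.12; between ranks 7 (26) and 8 (27): 26.12.
(b) the nearest-rank method: rank 7 → 26.
|26.12 − 26| = 0.12.

0.12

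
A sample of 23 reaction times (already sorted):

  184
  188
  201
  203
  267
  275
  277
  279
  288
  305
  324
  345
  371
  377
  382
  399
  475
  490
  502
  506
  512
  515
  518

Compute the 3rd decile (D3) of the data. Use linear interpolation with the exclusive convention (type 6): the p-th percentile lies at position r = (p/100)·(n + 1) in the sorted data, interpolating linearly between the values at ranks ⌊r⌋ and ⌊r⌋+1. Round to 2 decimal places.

277.40

n = 23.
r = (30/100)·(23 + 1) = 7.2.
Rank 7 is 277 and rank 8 is 279.
Interpolate: 277 + 0.2·(279 − 277) = 277 + 0.2·2 = 277.4.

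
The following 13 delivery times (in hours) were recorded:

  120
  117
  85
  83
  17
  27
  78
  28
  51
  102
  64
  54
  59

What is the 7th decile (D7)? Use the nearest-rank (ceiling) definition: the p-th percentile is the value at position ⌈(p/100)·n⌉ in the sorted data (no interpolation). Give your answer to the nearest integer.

Sorted: 17, 27, 28, 51, 54, 59, 64, 78, 83, 85, 102, 117, 120.
n = 13.
Position = ⌈70/100 · 13⌉ = ⌈9.1⌉ = 10.
The value at rank 10 is 85.

85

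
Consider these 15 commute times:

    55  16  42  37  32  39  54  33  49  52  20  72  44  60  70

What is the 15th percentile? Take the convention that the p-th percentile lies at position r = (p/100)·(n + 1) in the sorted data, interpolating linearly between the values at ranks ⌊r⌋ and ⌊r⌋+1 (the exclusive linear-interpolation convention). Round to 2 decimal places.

24.80

Sorted: 16, 20, 32, 33, 37, 39, 42, 44, 49, 52, 54, 55, 60, 70, 72.
n = 15.
r = (15/100)·(15 + 1) = 2.4.
Rank 2 is 20 and rank 3 is 32.
Interpolate: 20 + 0.4·(32 − 20) = 20 + 0.4·12 = 24.8.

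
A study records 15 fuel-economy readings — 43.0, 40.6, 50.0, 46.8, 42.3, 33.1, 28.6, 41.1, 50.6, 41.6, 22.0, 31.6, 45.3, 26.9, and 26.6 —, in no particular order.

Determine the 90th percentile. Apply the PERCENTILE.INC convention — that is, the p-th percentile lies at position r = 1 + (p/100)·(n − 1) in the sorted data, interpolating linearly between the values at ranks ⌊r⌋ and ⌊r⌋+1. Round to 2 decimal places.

48.72

Sorted: 22.0, 26.6, 26.9, 28.6, 31.6, 33.1, 40.6, 41.1, 41.6, 42.3, 43.0, 45.3, 46.8, 50.0, 50.6.
n = 15.
r = 1 + (90/100)·(15 − 1) = 1 + 12.6 = 13.6.
Rank 13 is 46.8 and rank 14 is 50.0.
Interpolate: 46.8 + 0.6·(50.0 − 46.8) = 46.8 + 0.6·3.2 = 48.72.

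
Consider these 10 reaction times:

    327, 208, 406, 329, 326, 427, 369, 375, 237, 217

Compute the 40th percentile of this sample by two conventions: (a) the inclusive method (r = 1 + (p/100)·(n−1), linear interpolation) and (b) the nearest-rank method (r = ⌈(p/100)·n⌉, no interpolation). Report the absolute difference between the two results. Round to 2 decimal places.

0.60

Sorted: 208, 217, 237, 326, 327, 329, 369, 375, 406, 427.
n = 10.
(a) r = 4.6; between ranks 4 (326) and 5 (327): 326.6.
(b) the nearest-rank method: rank 4 → 326.
|326.6 − 326| = 0.6.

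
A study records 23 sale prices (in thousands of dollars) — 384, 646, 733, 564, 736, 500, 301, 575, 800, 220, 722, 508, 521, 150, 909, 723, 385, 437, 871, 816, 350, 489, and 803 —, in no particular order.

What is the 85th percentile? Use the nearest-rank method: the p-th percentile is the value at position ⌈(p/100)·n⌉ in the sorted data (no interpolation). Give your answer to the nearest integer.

Sorted: 150, 220, 301, 350, 384, 385, 437, 489, 500, 508, 521, 564, 575, 646, 722, 723, 733, 736, 800, 803, 816, 871, 909.
n = 23.
Position = ⌈85/100 · 23⌉ = ⌈19.55⌉ = 20.
The value at rank 20 is 803.

803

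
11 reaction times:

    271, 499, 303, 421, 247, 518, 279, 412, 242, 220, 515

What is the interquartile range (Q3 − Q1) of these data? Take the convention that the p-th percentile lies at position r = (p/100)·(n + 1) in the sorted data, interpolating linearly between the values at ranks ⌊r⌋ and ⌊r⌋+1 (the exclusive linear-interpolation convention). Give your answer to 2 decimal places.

Sorted: 220, 242, 247, 271, 279, 303, 412, 421, 499, 515, 518.
n = 11.
P25: r = 3 (integer) → 247.
P75: r = 9 (integer) → 499.
Difference: 499 − 247 = 252.

252.00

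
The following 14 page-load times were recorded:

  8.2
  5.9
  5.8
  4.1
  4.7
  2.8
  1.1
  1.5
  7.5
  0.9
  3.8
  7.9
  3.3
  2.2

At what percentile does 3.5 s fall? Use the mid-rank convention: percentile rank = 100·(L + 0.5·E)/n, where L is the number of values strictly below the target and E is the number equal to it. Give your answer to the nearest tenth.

42.9

Sorted: 0.9, 1.1, 1.5, 2.2, 2.8, 3.3, 3.8, 4.1, 4.7, 5.8, 5.9, 7.5, 7.9, 8.2.
Count below 3.5: L = 6; count equal: E = 0; n = 14.
Percentile rank = 100·(6 + 0.5·0)/14 = 100·6/14 = 42.86.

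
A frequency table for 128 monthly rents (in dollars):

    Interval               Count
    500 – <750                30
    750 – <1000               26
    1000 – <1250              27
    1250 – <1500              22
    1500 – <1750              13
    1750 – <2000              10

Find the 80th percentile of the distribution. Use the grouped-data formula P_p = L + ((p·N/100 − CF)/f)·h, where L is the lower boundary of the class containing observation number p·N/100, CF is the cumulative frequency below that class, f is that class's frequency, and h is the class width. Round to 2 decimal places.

1470.45

N = 128; target position k = 80/100 · 128 = 102.4.
Cumulative frequencies: 30, 56, 83, 105, 118, 128.
Observation 102.4 falls in the class 1250 – <1500.
L = 1250, CF = 83, f = 22, h = 250.
P80 = 1250 + ((102.4 − 83)/22)·250 = 1250 + 220.455 = 1470.45.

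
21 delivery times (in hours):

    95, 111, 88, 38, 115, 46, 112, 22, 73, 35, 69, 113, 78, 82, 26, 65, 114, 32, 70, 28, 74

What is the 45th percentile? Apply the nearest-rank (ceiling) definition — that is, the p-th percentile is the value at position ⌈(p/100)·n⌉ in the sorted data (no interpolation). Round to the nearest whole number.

Sorted: 22, 26, 28, 32, 35, 38, 46, 65, 69, 70, 73, 74, 78, 82, 88, 95, 111, 112, 113, 114, 115.
n = 21.
Position = ⌈45/100 · 21⌉ = ⌈9.45⌉ = 10.
The value at rank 10 is 70.

70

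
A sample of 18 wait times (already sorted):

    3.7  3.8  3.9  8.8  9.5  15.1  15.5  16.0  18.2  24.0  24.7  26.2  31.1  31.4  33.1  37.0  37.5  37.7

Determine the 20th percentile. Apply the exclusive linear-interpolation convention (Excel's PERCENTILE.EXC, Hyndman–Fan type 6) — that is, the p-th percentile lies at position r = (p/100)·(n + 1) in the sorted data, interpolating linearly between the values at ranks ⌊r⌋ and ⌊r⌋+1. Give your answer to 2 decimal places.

n = 18.
r = (20/100)·(18 + 1) = 3.8.
Rank 3 is 3.9 and rank 4 is 8.8.
Interpolate: 3.9 + 0.8·(8.8 − 3.9) = 3.9 + 0.8·4.9 = 7.82.

7.82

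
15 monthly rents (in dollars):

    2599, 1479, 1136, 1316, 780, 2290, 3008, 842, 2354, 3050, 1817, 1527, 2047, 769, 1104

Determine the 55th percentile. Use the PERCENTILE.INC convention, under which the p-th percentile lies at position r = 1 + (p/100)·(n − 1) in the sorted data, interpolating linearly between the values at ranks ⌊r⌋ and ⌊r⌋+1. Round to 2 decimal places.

1730.00

Sorted: 769, 780, 842, 1104, 1136, 1316, 1479, 1527, 1817, 2047, 2290, 2354, 2599, 3008, 3050.
n = 15.
r = 1 + (55/100)·(15 − 1) = 1 + 7.7 = 8.7.
Rank 8 is 1527 and rank 9 is 1817.
Interpolate: 1527 + 0.7·(1817 − 1527) = 1527 + 0.7·290 = 1730.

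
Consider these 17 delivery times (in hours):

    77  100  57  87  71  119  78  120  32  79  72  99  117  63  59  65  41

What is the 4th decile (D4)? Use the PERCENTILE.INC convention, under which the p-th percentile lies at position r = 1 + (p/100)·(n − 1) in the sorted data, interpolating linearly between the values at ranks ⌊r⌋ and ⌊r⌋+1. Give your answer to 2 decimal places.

Sorted: 32, 41, 57, 59, 63, 65, 71, 72, 77, 78, 79, 87, 99, 100, 117, 119, 120.
n = 17.
r = 1 + (40/100)·(17 − 1) = 1 + 6.4 = 7.4.
Rank 7 is 71 and rank 8 is 72.
Interpolate: 71 + 0.4·(72 − 71) = 71 + 0.4·1 = 71.4.

71.40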